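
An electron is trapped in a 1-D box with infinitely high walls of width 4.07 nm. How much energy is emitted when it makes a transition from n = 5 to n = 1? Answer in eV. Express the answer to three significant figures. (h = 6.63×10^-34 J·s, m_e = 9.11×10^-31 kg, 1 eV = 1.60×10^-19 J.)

E_1 = h²/(8m_eL²) = 3.641×10^-21 J.
|ΔE| = |5² − 1²|·E_1 = 24·3.641×10^-21 J = 8.738×10^-20 J = 0.546 eV.

|ΔE| = 0.546 eV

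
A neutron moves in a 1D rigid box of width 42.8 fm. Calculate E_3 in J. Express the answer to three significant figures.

For an infinite well E_n = n²h²/(8m_nL²), so E_1 = h²/(8m_nL²) = (6.626×10^-34)²/(8·1.675×10^-27·(4.28×10^-14 m)²) = 1.789×10^-14 J.
Then E_3 = 3²·E_1 = 9·1.789×10^-14 J = 1.61×10^-13 J.

E_3 = 1.61×10^-13 J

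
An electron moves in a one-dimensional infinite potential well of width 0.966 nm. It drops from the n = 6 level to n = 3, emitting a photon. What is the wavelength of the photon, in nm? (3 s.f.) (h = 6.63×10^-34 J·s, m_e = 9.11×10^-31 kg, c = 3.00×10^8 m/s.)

λ = 114 nm

E_1 = h²/(8m_eL²) = 6.463×10^-20 J, so ΔE = (6² − 3²)E_1 = 1.745×10^-18 J.
λ = hc/ΔE = (6.63×10^-34·3.00×10^8)/1.745×10^-18 = 1.14×10^-7 m = 114 nm.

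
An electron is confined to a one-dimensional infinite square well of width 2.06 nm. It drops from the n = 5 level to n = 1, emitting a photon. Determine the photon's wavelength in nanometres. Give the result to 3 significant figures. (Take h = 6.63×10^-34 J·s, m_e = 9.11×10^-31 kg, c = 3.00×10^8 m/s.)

E_1 = h²/(8m_eL²) = 1.421×10^-20 J, so ΔE = (5² − 1²)E_1 = 3.410×10^-19 J.
λ = hc/ΔE = (6.63×10^-34·3.00×10^8)/3.410×10^-19 = 5.83×10^-7 m = 583 nm.

λ = 583 nm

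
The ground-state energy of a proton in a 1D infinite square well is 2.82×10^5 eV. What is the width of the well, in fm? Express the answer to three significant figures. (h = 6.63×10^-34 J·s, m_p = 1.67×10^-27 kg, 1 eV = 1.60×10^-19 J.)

L = 27.0 fm

From E_n = n²h²/(8m_pL²), L = n·h/√(8m_pE_n).
E_1 = 2.82×10^5 eV = 4.512×10^-14 J, so L = 1·6.63×10^-34/√(8·1.67×10^-27·4.512×10^-14) = 2.70×10^-14 m = 27.0 fm.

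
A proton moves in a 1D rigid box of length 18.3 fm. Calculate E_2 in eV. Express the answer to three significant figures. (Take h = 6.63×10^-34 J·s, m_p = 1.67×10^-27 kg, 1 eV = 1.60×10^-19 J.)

E_2 = 2.46×10^6 eV

For an infinite well E_n = n²h²/(8m_pL²), so E_1 = h²/(8m_pL²) = (6.63×10^-34)²/(8·1.67×10^-27·(1.83×10^-14 m)²) = 9.825×10^-14 J.
Then E_2 = 2²·E_1 = 4·9.825×10^-14 J = 3.930×10^-13 J.
Converting, E_2 = 3.930×10^-13 J / (1.60×10^-19 J/eV) = 2.46×10^6 eV.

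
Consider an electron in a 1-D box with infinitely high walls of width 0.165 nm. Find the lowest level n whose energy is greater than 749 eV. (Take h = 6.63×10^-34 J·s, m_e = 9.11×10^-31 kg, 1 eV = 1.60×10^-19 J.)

E_1 = h²/(8m_eL²) = 2.215×10^-18 J = 13.84 eV.
Need n² > 749/13.84 = 54.12, i.e. n > 7.357.
The smallest integer satisfying this is n = 8.

n = 8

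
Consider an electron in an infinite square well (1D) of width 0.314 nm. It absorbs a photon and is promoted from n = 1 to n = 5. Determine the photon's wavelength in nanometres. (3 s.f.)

λ = 13.5 nm

E_1 = h²/(8m_eL²) = 6.111×10^-19 J, so ΔE = (5² − 1²)E_1 = 1.467×10^-17 J.
λ = hc/ΔE = (6.626×10^-34·2.998×10^8)/1.467×10^-17 = 1.35×10^-8 m = 13.5 nm.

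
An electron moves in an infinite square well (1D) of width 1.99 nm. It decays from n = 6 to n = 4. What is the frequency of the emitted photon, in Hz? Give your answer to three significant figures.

f = 4.59×10^14 Hz

E_1 = h²/(8m_eL²) = 1.521×10^-20 J and ΔE = (6² − 4²)E_1 = 3.042×10^-19 J.
f = ΔE/h = 3.042×10^-19/6.626×10^-34 = 4.59×10^14 Hz.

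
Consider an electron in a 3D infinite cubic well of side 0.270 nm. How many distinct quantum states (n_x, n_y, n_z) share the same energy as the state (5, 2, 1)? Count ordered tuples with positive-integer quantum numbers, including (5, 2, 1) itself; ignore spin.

degeneracy = 6

The level has n_x² + n_y² + n_z² = 30. The ordered positive-integer solutions are (1, 2, 5), (1, 5, 2), (2, 1, 5), (2, 5, 1), (5, 1, 2), (5, 2, 1).
That gives 6 states.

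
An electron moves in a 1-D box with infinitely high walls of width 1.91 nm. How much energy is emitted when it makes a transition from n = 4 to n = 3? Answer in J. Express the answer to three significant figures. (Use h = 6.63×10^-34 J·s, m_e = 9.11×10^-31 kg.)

|ΔE| = 1.16×10^-19 J

E_1 = h²/(8m_eL²) = 1.653×10^-20 J.
|ΔE| = |4² − 3²|·E_1 = 7·1.653×10^-20 J = 1.16×10^-19 J.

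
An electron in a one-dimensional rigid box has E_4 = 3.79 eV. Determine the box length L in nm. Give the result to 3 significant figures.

L = 1.26 nm

From E_n = n²h²/(8m_eL²), L = n·h/√(8m_eE_n).
E_4 = 3.79 eV = 6.072×10^-19 J, so L = 4·6.626×10^-34/√(8·9.109×10^-31·6.072×10^-19) = 1.26×10^-9 m = 1.26 nm.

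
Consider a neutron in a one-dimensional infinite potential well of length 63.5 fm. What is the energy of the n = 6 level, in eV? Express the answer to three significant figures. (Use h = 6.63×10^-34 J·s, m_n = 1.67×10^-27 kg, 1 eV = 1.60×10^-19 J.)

For an infinite well E_n = n²h²/(8m_nL²), so E_1 = h²/(8m_nL²) = (6.63×10^-34)²/(8·1.67×10^-27·(6.35×10^-14 m)²) = 8.160×10^-15 J.
Then E_6 = 6²·E_1 = 36·8.160×10^-15 J = 2.938×10^-13 J.
Converting, E_6 = 2.938×10^-13 J / (1.60×10^-19 J/eV) = 1.84×10^6 eV.

E_6 = 1.84×10^6 eV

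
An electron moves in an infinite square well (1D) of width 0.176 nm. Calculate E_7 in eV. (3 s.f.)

For an infinite well E_n = n²h²/(8m_eL²), so E_1 = h²/(8m_eL²) = (6.626×10^-34)²/(8·9.109×10^-31·(1.76×10^-10 m)²) = 1.945×10^-18 J.
Then E_7 = 7²·E_1 = 49·1.945×10^-18 J = 9.531×10^-17 J.
Converting, E_7 = 9.531×10^-17 J / (1.602×10^-19 J/eV) = 595 eV.

E_7 = 595 eV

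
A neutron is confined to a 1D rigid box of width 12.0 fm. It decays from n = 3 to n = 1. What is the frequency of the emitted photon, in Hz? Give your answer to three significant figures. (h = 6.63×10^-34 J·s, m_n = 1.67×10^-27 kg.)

f = 2.76×10^21 Hz

E_1 = h²/(8m_nL²) = 2.285×10^-13 J and ΔE = (3² − 1²)E_1 = 1.828×10^-12 J.
f = ΔE/h = 1.828×10^-12/6.63×10^-34 = 2.76×10^21 Hz.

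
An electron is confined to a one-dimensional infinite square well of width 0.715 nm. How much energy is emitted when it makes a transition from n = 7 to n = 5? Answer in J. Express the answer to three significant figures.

|ΔE| = 2.83×10^-18 J

E_1 = h²/(8m_eL²) = 1.179×10^-19 J.
|ΔE| = |7² − 5²|·E_1 = 24·1.179×10^-19 J = 2.83×10^-18 J.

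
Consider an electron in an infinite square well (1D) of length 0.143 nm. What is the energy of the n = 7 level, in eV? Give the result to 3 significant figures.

E_7 = 901 eV

For an infinite well E_n = n²h²/(8m_eL²), so E_1 = h²/(8m_eL²) = (6.626×10^-34)²/(8·9.109×10^-31·(1.43×10^-10 m)²) = 2.946×10^-18 J.
Then E_7 = 7²·E_1 = 49·2.946×10^-18 J = 1.444×10^-16 J.
Converting, E_7 = 1.444×10^-16 J / (1.602×10^-19 J/eV) = 901 eV.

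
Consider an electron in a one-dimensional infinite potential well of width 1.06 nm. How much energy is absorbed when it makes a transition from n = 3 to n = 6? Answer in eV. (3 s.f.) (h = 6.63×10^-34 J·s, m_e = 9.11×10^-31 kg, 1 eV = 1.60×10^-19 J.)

E_1 = h²/(8m_eL²) = 5.368×10^-20 J.
|ΔE| = |3² − 6²|·E_1 = 27·5.368×10^-20 J = 1.449×10^-18 J = 9.06 eV.

|ΔE| = 9.06 eV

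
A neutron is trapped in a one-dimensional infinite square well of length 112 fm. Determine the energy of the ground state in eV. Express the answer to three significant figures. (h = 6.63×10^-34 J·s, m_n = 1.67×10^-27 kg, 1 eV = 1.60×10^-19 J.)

E_1 = 1.64×10^4 eV

For an infinite well E_n = n²h²/(8m_nL²), so E_1 = h²/(8m_nL²) = (6.63×10^-34)²/(8·1.67×10^-27·(1.12×10^-13 m)²) = 2.623×10^-15 J.
Converting, E_1 = 2.623×10^-15 J / (1.60×10^-19 J/eV) = 1.64×10^4 eV.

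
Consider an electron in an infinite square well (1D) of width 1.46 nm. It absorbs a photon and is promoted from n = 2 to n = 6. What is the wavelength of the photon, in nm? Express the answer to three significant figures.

λ = 220 nm

E_1 = h²/(8m_eL²) = 2.826×10^-20 J, so ΔE = (6² − 2²)E_1 = 9.043×10^-19 J.
λ = hc/ΔE = (6.626×10^-34·2.998×10^8)/9.043×10^-19 = 2.20×10^-7 m = 220 nm.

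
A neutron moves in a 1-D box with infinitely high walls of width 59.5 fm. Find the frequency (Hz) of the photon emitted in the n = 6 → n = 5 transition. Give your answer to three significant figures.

f = 1.54×10^20 Hz

E_1 = h²/(8m_nL²) = 9.255×10^-15 J and ΔE = (6² − 5²)E_1 = 1.018×10^-13 J.
f = ΔE/h = 1.018×10^-13/6.626×10^-34 = 1.54×10^20 Hz.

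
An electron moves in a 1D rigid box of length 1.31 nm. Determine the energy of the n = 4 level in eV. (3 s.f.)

For an infinite well E_n = n²h²/(8m_eL²), so E_1 = h²/(8m_eL²) = (6.626×10^-34)²/(8·9.109×10^-31·(1.31×10^-9 m)²) = 3.511×10^-20 J.
Then E_4 = 4²·E_1 = 16·3.511×10^-20 J = 5.618×10^-19 J.
Converting, E_4 = 5.618×10^-19 J / (1.602×10^-19 J/eV) = 3.51 eV.

E_4 = 3.51 eV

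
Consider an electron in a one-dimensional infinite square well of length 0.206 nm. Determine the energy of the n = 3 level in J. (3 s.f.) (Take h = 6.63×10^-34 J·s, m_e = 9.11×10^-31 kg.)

E_3 = 1.28×10^-17 J

For an infinite well E_n = n²h²/(8m_eL²), so E_1 = h²/(8m_eL²) = (6.63×10^-34)²/(8·9.11×10^-31·(2.06×10^-10 m)²) = 1.421×10^-18 J.
Then E_3 = 3²·E_1 = 9·1.421×10^-18 J = 1.28×10^-17 J.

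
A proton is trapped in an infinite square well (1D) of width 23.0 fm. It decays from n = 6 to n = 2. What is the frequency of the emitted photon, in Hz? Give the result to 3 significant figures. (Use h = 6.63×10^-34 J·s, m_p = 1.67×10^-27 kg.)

E_1 = h²/(8m_pL²) = 6.220×10^-14 J and ΔE = (6² − 2²)E_1 = 1.990×10^-12 J.
f = ΔE/h = 1.990×10^-12/6.63×10^-34 = 3.00×10^21 Hz.

f = 3.00×10^21 Hz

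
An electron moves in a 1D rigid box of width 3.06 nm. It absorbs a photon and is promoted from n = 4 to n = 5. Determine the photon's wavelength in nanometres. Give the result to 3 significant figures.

λ = 3.43×10^3 nm

E_1 = h²/(8m_eL²) = 6.434×10^-21 J, so ΔE = (5² − 4²)E_1 = 5.791×10^-20 J.
λ = hc/ΔE = (6.626×10^-34·2.998×10^8)/5.791×10^-20 = 3.43×10^-6 m = 3.43×10^3 nm.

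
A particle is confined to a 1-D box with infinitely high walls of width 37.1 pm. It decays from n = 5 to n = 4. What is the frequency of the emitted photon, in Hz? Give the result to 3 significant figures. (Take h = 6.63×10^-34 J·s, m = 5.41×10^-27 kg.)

E_1 = h²/(8mL²) = 7.379×10^-21 J and ΔE = (5² − 4²)E_1 = 6.641×10^-20 J.
f = ΔE/h = 6.641×10^-20/6.63×10^-34 = 1.00×10^14 Hz.

f = 1.00×10^14 Hz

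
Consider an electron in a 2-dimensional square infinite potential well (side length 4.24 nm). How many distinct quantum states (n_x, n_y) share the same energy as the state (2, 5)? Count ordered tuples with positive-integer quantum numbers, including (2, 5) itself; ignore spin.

The level has n_x² + n_y² = 29. The ordered positive-integer solutions are (2, 5), (5, 2).
That gives 2 states.

degeneracy = 2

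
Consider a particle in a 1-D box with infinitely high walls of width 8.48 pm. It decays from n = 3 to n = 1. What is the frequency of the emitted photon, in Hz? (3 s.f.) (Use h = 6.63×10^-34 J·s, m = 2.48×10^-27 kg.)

f = 3.72×10^15 Hz

E_1 = h²/(8mL²) = 3.081×10^-19 J and ΔE = (3² − 1²)E_1 = 2.465×10^-18 J.
f = ΔE/h = 2.465×10^-18/6.63×10^-34 = 3.72×10^15 Hz.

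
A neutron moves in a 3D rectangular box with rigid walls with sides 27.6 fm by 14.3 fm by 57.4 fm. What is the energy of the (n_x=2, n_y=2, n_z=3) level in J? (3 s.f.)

E = 9.02×10^-13 J

For a 3D rectangular well E = (h²/8m_n)·Σ n_i²/L_i² = (6.626×10^-34)²/(8·1.675×10^-27) · [2²/(27.6 fm)² + 2²/(14.3 fm)² + 3²/(57.4 fm)²].
Evaluating gives E = 9.02×10^-13 J.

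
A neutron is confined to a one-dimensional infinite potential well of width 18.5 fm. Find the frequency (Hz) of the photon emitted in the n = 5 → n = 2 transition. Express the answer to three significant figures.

f = 3.03×10^21 Hz

E_1 = h²/(8m_nL²) = 9.573×10^-14 J and ΔE = (5² − 2²)E_1 = 2.010×10^-12 J.
f = ΔE/h = 2.010×10^-12/6.626×10^-34 = 3.03×10^21 Hz.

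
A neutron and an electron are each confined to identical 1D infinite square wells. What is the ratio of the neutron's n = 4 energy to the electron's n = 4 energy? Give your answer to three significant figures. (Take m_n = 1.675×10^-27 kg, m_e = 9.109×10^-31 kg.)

5.44×10^-4

E_n ∝ 1/m at fixed n and L, so the ratio is m_e/m_n = 9.109×10^-31/1.675×10^-27 = 5.44×10^-4.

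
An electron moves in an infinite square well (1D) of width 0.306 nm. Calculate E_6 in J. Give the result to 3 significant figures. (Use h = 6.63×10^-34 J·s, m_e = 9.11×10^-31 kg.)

For an infinite well E_n = n²h²/(8m_eL²), so E_1 = h²/(8m_eL²) = (6.63×10^-34)²/(8·9.11×10^-31·(3.06×10^-10 m)²) = 6.441×10^-19 J.
Then E_6 = 6²·E_1 = 36·6.441×10^-19 J = 2.32×10^-17 J.

E_6 = 2.32×10^-17 J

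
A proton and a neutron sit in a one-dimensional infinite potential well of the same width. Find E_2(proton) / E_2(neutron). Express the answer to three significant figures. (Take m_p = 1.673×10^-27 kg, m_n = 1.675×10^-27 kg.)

1.00

E_n ∝ 1/m at fixed n and L, so the ratio is m_n/m_p = 1.675×10^-27/1.673×10^-27 = 1.00.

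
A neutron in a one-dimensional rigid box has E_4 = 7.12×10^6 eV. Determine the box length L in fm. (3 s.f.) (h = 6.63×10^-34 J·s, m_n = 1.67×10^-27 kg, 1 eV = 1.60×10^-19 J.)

From E_n = n²h²/(8m_nL²), L = n·h/√(8m_nE_n).
E_4 = 7.12×10^6 eV = 1.139×10^-12 J, so L = 4·6.63×10^-34/√(8·1.67×10^-27·1.139×10^-12) = 2.15×10^-14 m = 21.5 fm.

L = 21.5 fm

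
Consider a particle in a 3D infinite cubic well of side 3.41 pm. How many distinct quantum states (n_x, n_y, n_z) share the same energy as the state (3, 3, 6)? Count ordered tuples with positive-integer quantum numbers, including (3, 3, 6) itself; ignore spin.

degeneracy = 12

The level has n_x² + n_y² + n_z² = 54. The ordered positive-integer solutions are (1, 2, 7), (1, 7, 2), (2, 1, 7), (2, 5, 5), (2, 7, 1), (3, 3, 6), (3, 6, 3), (5, 2, 5), (5, 5, 2), (6, 3, 3), (7, 1, 2), (7, 2, 1).
That gives 12 states.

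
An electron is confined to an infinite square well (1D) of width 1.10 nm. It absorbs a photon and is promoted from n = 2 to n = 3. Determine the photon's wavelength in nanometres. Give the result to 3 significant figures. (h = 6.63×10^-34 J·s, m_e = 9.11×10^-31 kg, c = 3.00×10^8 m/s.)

λ = 798 nm

E_1 = h²/(8m_eL²) = 4.985×10^-20 J, so ΔE = (3² − 2²)E_1 = 2.492×10^-19 J.
λ = hc/ΔE = (6.63×10^-34·3.00×10^8)/2.492×10^-19 = 7.98×10^-7 m = 798 nm.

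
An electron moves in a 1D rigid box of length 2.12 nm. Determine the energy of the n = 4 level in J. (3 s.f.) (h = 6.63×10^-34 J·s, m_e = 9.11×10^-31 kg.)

For an infinite well E_n = n²h²/(8m_eL²), so E_1 = h²/(8m_eL²) = (6.63×10^-34)²/(8·9.11×10^-31·(2.12×10^-9 m)²) = 1.342×10^-20 J.
Then E_4 = 4²·E_1 = 16·1.342×10^-20 J = 2.15×10^-19 J.

E_4 = 2.15×10^-19 J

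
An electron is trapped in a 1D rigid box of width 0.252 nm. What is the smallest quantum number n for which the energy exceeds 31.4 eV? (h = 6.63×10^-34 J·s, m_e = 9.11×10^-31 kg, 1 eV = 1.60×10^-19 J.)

E_1 = h²/(8m_eL²) = 9.498×10^-19 J = 5.936 eV.
Need n² > 31.4/5.936 = 5.290, i.e. n > 2.300.
The smallest integer satisfying this is n = 3.

n = 3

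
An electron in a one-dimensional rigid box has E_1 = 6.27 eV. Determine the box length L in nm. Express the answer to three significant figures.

L = 0.245 nm

From E_n = n²h²/(8m_eL²), L = n·h/√(8m_eE_n).
E_1 = 6.27 eV = 1.004×10^-18 J, so L = 1·6.626×10^-34/√(8·9.109×10^-31·1.004×10^-18) = 2.45×10^-10 m = 0.245 nm.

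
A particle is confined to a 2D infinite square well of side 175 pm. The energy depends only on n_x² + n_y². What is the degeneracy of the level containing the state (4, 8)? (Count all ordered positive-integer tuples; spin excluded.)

The level has n_x² + n_y² = 80. The ordered positive-integer solutions are (4, 8), (8, 4).
That gives 2 states.

degeneracy = 2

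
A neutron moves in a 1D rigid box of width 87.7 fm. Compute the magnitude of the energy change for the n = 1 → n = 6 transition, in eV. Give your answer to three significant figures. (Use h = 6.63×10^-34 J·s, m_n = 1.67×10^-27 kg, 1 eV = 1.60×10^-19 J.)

E_1 = h²/(8m_nL²) = 4.278×10^-15 J.
|ΔE| = |1² − 6²|·E_1 = 35·4.278×10^-15 J = 1.497×10^-13 J = 9.36×10^5 eV.

|ΔE| = 9.36×10^5 eV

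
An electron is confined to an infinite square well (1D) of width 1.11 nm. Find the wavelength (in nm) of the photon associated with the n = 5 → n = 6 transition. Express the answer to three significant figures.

λ = 369 nm

E_1 = h²/(8m_eL²) = 4.890×10^-20 J, so ΔE = (6² − 5²)E_1 = 5.379×10^-19 J.
λ = hc/ΔE = (6.626×10^-34·2.998×10^8)/5.379×10^-19 = 3.69×10^-7 m = 369 nm.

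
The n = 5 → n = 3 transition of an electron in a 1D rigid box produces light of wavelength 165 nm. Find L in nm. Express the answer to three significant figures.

The photon carries ΔE = hc/λ = 6.626×10^-34·2.998×10^8/1.65×10^-7 m = 1.204×10^-18 J.
Since ΔE = (5² − 3²)E_1, E_1 = 7.525×10^-20 J, and L = h/√(8m_eE_1) = 8.95×10^-10 m = 0.895 nm.

L = 0.895 nm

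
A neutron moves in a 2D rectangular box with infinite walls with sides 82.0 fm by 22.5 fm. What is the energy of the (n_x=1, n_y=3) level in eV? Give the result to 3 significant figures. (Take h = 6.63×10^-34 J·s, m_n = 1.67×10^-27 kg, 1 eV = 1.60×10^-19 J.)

E = 3.69×10^6 eV

For a 2D rectangular well E = (h²/8m_n)·Σ n_i²/L_i² = (6.63×10^-34)²/(8·1.67×10^-27) · [1²/(82.0 fm)² + 3²/(22.5 fm)²].
Evaluating gives E = 5.898×10^-13 J = 3.69×10^6 eV.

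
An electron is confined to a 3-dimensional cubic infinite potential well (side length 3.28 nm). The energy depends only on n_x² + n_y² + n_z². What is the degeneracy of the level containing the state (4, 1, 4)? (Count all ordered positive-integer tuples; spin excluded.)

The level has n_x² + n_y² + n_z² = 33. The ordered positive-integer solutions are (1, 4, 4), (2, 2, 5), (2, 5, 2), (4, 1, 4), (4, 4, 1), (5, 2, 2).
That gives 6 states.

degeneracy = 6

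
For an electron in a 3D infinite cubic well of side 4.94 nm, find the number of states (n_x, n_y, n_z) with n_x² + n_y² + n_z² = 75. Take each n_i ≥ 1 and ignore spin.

The level has n_x² + n_y² + n_z² = 75. The ordered positive-integer solutions are (1, 5, 7), (1, 7, 5), (5, 1, 7), (5, 5, 5), (5, 7, 1), (7, 1, 5), (7, 5, 1).
That gives 7 states.

degeneracy = 7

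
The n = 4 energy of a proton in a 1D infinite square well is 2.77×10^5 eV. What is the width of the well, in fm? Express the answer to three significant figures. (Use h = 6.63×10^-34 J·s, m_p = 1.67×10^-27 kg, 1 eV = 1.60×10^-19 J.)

From E_n = n²h²/(8m_pL²), L = n·h/√(8m_pE_n).
E_4 = 2.77×10^5 eV = 4.432×10^-14 J, so L = 4·6.63×10^-34/√(8·1.67×10^-27·4.432×10^-14) = 1.09×10^-13 m = 109 fm.

L = 109 fm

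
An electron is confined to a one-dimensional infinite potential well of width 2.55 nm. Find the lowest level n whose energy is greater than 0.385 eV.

E_1 = h²/(8m_eL²) = 9.265×10^-21 J = 0.05783 eV.
Need n² > 0.385/0.05783 = 6.657, i.e. n > 2.580.
The smallest integer satisfying this is n = 3.

n = 3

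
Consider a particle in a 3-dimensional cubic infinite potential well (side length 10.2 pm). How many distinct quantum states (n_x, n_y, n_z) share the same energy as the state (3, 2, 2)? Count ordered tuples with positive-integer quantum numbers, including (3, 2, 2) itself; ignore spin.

The level has n_x² + n_y² + n_z² = 17. The ordered positive-integer solutions are (2, 2, 3), (2, 3, 2), (3, 2, 2).
That gives 3 states.

degeneracy = 3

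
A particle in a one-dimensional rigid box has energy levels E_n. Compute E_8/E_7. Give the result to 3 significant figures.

1.31

E_n ∝ n², so E_8/E_7 = 8²/7² = 64/49 = 1.31.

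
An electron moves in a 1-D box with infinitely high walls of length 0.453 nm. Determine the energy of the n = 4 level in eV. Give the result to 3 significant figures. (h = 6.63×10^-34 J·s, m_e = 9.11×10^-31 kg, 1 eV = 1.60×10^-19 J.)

For an infinite well E_n = n²h²/(8m_eL²), so E_1 = h²/(8m_eL²) = (6.63×10^-34)²/(8·9.11×10^-31·(4.53×10^-10 m)²) = 2.939×10^-19 J.
Then E_4 = 4²·E_1 = 16·2.939×10^-19 J = 4.702×10^-18 J.
Converting, E_4 = 4.702×10^-18 J / (1.60×10^-19 J/eV) = 29.4 eV.

E_4 = 29.4 eV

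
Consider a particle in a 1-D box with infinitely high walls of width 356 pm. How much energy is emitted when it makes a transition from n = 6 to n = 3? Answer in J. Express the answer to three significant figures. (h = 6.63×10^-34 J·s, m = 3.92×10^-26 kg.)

E_1 = h²/(8mL²) = 1.106×10^-23 J.
|ΔE| = |6² − 3²|·E_1 = 27·1.106×10^-23 J = 2.99×10^-22 J.

|ΔE| = 2.99×10^-22 J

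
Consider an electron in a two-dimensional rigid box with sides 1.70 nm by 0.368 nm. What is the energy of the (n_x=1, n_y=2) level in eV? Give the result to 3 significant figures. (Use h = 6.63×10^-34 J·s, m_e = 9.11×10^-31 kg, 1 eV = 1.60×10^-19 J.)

E = 11.3 eV

For a 2D rectangular well E = (h²/8m_e)·Σ n_i²/L_i² = (6.63×10^-34)²/(8·9.11×10^-31) · [1²/(1.70 nm)² + 2²/(0.368 nm)²].
Evaluating gives E = 1.802×10^-18 J = 11.3 eV.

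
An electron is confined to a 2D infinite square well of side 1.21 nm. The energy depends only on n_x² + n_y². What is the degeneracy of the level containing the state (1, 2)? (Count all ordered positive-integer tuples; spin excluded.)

degeneracy = 2

The level has n_x² + n_y² = 5. The ordered positive-integer solutions are (1, 2), (2, 1).
That gives 2 states.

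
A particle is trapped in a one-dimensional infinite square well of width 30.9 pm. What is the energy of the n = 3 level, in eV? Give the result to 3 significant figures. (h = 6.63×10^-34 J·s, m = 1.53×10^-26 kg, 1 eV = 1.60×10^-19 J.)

E_3 = 0.212 eV

For an infinite well E_n = n²h²/(8mL²), so E_1 = h²/(8mL²) = (6.63×10^-34)²/(8·1.53×10^-26·(3.09×10^-11 m)²) = 3.761×10^-21 J.
Then E_3 = 3²·E_1 = 9·3.761×10^-21 J = 3.385×10^-20 J.
Converting, E_3 = 3.385×10^-20 J / (1.60×10^-19 J/eV) = 0.212 eV.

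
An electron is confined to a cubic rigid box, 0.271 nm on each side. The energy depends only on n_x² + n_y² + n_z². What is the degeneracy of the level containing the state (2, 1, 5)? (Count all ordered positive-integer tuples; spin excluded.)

degeneracy = 6

The level has n_x² + n_y² + n_z² = 30. The ordered positive-integer solutions are (1, 2, 5), (1, 5, 2), (2, 1, 5), (2, 5, 1), (5, 1, 2), (5, 2, 1).
That gives 6 states.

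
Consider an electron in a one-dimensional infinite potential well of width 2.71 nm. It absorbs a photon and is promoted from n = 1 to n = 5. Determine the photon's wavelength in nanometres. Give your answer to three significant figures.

λ = 1.01×10^3 nm

E_1 = h²/(8m_eL²) = 8.204×10^-21 J, so ΔE = (5² − 1²)E_1 = 1.969×10^-19 J.
λ = hc/ΔE = (6.626×10^-34·2.998×10^8)/1.969×10^-19 = 1.01×10^-6 m = 1.01×10^3 nm.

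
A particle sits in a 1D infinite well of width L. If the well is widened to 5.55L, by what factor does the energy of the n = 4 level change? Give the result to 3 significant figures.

0.0325

E_n ∝ 1/L², so the energy scales by 1/5.55² = 0.0325.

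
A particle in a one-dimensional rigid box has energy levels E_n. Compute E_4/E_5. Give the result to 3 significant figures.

0.640

E_n ∝ n², so E_4/E_5 = 4²/5² = 16/25 = 0.640.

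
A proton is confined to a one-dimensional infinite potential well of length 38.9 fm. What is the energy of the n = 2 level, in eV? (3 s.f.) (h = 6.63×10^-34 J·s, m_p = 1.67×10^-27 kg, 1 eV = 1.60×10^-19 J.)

For an infinite well E_n = n²h²/(8m_pL²), so E_1 = h²/(8m_pL²) = (6.63×10^-34)²/(8·1.67×10^-27·(3.89×10^-14 m)²) = 2.174×10^-14 J.
Then E_2 = 2²·E_1 = 4·2.174×10^-14 J = 8.696×10^-14 J.
Converting, E_2 = 8.696×10^-14 J / (1.60×10^-19 J/eV) = 5.44×10^5 eV.

E_2 = 5.44×10^5 eV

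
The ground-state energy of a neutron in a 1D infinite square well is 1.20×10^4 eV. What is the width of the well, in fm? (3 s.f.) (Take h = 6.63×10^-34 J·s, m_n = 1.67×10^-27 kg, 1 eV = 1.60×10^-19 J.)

L = 131 fm

From E_n = n²h²/(8m_nL²), L = n·h/√(8m_nE_n).
E_1 = 1.20×10^4 eV = 1.920×10^-15 J, so L = 1·6.63×10^-34/√(8·1.67×10^-27·1.920×10^-15) = 1.31×10^-13 m = 131 fm.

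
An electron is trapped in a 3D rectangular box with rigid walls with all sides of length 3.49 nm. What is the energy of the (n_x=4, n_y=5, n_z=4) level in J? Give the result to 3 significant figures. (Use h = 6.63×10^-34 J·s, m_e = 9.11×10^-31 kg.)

For a 3D rectangular well E = (h²/8m_e)·Σ n_i²/L_i² = (6.63×10^-34)²/(8·9.11×10^-31) · [4²/(3.49 nm)² + 5²/(3.49 nm)² + 4²/(3.49 nm)²].
Evaluating gives E = 2.82×10^-19 J.

E = 2.82×10^-19 J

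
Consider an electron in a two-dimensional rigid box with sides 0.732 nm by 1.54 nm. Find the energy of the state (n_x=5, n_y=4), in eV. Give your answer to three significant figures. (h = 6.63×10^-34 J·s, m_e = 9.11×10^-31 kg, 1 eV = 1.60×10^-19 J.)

For a 2D rectangular well E = (h²/8m_e)·Σ n_i²/L_i² = (6.63×10^-34)²/(8·9.11×10^-31) · [5²/(0.732 nm)² + 4²/(1.54 nm)²].
Evaluating gives E = 3.221×10^-18 J = 20.1 eV.

E = 20.1 eV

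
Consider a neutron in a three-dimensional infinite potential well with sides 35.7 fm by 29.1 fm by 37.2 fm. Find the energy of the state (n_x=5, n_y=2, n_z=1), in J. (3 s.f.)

E = 8.21×10^-13 J

For a 3D rectangular well E = (h²/8m_n)·Σ n_i²/L_i² = (6.626×10^-34)²/(8·1.675×10^-27) · [5²/(35.7 fm)² + 2²/(29.1 fm)² + 1²/(37.2 fm)²].
Evaluating gives E = 8.21×10^-13 J.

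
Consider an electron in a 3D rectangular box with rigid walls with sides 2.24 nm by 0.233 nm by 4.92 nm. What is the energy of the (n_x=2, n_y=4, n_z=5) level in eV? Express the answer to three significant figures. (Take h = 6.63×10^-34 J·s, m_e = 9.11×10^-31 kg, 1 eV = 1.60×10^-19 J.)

For a 3D rectangular well E = (h²/8m_e)·Σ n_i²/L_i² = (6.63×10^-34)²/(8·9.11×10^-31) · [2²/(2.24 nm)² + 4²/(0.233 nm)² + 5²/(4.92 nm)²].
Evaluating gives E = 1.789×10^-17 J = 112 eV.

E = 112 eV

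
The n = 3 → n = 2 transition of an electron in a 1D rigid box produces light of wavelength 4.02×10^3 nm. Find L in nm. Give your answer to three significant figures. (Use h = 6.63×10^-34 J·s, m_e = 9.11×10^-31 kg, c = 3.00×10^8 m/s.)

L = 2.47 nm

The photon carries ΔE = hc/λ = 6.63×10^-34·3.00×10^8/4.02×10^-6 m = 4.948×10^-20 J.
Since ΔE = (3² − 2²)E_1, E_1 = 9.896×10^-21 J, and L = h/√(8m_eE_1) = 2.47×10^-9 m = 2.47 nm.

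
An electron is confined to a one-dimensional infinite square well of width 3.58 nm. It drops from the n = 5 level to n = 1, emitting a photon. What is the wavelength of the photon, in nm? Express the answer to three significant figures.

E_1 = h²/(8m_eL²) = 4.701×10^-21 J, so ΔE = (5² − 1²)E_1 = 1.128×10^-19 J.
λ = hc/ΔE = (6.626×10^-34·2.998×10^8)/1.128×10^-19 = 1.76×10^-6 m = 1.76×10^3 nm.

λ = 1.76×10^3 nm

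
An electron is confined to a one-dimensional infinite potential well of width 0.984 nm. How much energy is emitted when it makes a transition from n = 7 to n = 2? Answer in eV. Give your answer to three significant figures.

E_1 = h²/(8m_eL²) = 6.222×10^-20 J.
|ΔE| = |7² − 2²|·E_1 = 45·6.222×10^-20 J = 2.800×10^-18 J = 17.5 eV.

|ΔE| = 17.5 eV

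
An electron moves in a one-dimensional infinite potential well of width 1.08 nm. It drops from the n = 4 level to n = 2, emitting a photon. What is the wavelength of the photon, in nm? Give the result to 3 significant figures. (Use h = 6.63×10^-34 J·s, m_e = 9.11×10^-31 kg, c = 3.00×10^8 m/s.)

λ = 321 nm

E_1 = h²/(8m_eL²) = 5.171×10^-20 J, so ΔE = (4² − 2²)E_1 = 6.205×10^-19 J.
λ = hc/ΔE = (6.63×10^-34·3.00×10^8)/6.205×10^-19 = 3.21×10^-7 m = 321 nm.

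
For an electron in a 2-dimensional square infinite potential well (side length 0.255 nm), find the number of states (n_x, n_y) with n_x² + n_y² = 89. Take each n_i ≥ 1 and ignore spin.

The level has n_x² + n_y² = 89. The ordered positive-integer solutions are (5, 8), (8, 5).
That gives 2 states.

degeneracy = 2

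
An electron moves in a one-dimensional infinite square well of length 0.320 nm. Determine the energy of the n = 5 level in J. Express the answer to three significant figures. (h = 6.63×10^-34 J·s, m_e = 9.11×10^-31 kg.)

E_5 = 1.47×10^-17 J

For an infinite well E_n = n²h²/(8m_eL²), so E_1 = h²/(8m_eL²) = (6.63×10^-34)²/(8·9.11×10^-31·(3.20×10^-10 m)²) = 5.890×10^-19 J.
Then E_5 = 5²·E_1 = 25·5.890×10^-19 J = 1.47×10^-17 J.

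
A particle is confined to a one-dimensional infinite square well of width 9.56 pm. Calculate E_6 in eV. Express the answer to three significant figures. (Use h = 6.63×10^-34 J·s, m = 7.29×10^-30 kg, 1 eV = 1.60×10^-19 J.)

E_6 = 1.86×10^4 eV

For an infinite well E_n = n²h²/(8mL²), so E_1 = h²/(8mL²) = (6.63×10^-34)²/(8·7.29×10^-30·(9.56×10^-12 m)²) = 8.247×10^-17 J.
Then E_6 = 6²·E_1 = 36·8.247×10^-17 J = 2.969×10^-15 J.
Converting, E_6 = 2.969×10^-15 J / (1.60×10^-19 J/eV) = 1.86×10^4 eV.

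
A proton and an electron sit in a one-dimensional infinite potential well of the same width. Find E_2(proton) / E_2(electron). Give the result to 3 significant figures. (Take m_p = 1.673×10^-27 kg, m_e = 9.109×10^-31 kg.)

5.44×10^-4

E_n ∝ 1/m at fixed n and L, so the ratio is m_e/m_p = 9.109×10^-31/1.673×10^-27 = 5.44×10^-4.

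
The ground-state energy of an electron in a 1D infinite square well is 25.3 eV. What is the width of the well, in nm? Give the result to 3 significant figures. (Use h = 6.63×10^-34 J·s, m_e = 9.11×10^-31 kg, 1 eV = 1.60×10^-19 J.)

L = 0.122 nm

From E_n = n²h²/(8m_eL²), L = n·h/√(8m_eE_n).
E_1 = 25.3 eV = 4.048×10^-18 J, so L = 1·6.63×10^-34/√(8·9.11×10^-31·4.048×10^-18) = 1.22×10^-10 m = 0.122 nm.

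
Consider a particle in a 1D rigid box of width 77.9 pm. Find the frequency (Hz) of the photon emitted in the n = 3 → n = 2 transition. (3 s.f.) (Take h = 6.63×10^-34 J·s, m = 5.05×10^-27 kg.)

E_1 = h²/(8mL²) = 1.793×10^-21 J and ΔE = (3² − 2²)E_1 = 8.965×10^-21 J.
f = ΔE/h = 8.965×10^-21/6.63×10^-34 = 1.35×10^13 Hz.

f = 1.35×10^13 Hz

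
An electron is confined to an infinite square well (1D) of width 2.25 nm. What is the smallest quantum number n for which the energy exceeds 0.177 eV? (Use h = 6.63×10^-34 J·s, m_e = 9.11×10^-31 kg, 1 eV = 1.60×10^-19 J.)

n = 2

E_1 = h²/(8m_eL²) = 1.191×10^-20 J = 0.07444 eV.
Need n² > 0.177/0.07444 = 2.378, i.e. n > 1.542.
The smallest integer satisfying this is n = 2.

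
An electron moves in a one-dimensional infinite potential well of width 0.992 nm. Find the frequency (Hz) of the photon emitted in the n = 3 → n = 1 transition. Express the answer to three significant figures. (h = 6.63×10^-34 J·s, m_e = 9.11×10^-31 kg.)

E_1 = h²/(8m_eL²) = 6.129×10^-20 J and ΔE = (3² − 1²)E_1 = 4.903×10^-19 J.
f = ΔE/h = 4.903×10^-19/6.63×10^-34 = 7.40×10^14 Hz.

f = 7.40×10^14 Hz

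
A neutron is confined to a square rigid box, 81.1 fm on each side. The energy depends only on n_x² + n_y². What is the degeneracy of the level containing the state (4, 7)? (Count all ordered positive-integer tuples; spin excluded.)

The level has n_x² + n_y² = 65. The ordered positive-integer solutions are (1, 8), (4, 7), (7, 4), (8, 1).
That gives 4 states.

degeneracy = 4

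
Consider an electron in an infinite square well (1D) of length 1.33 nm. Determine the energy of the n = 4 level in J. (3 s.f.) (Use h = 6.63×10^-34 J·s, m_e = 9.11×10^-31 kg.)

For an infinite well E_n = n²h²/(8m_eL²), so E_1 = h²/(8m_eL²) = (6.63×10^-34)²/(8·9.11×10^-31·(1.33×10^-9 m)²) = 3.410×10^-20 J.
Then E_4 = 4²·E_1 = 16·3.410×10^-20 J = 5.46×10^-19 J.

E_4 = 5.46×10^-19 J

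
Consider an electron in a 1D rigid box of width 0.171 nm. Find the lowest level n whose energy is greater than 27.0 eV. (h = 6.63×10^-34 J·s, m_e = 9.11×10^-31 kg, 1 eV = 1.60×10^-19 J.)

E_1 = h²/(8m_eL²) = 2.063×10^-18 J = 12.89 eV.
Need n² > 27.0/12.89 = 2.095, i.e. n > 1.447.
The smallest integer satisfying this is n = 2.

n = 2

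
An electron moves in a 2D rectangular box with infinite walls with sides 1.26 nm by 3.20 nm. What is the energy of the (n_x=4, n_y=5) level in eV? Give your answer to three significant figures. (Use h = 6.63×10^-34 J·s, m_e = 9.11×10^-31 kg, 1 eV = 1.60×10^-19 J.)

E = 4.72 eV

For a 2D rectangular well E = (h²/8m_e)·Σ n_i²/L_i² = (6.63×10^-34)²/(8·9.11×10^-31) · [4²/(1.26 nm)² + 5²/(3.20 nm)²].
Evaluating gives E = 7.551×10^-19 J = 4.72 eV.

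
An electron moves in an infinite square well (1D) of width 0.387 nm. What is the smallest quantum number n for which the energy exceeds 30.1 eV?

E_1 = h²/(8m_eL²) = 4.023×10^-19 J = 2.511 eV.
Need n² > 30.1/2.511 = 11.99, i.e. n > 3.463.
The smallest integer satisfying this is n = 4.

n = 4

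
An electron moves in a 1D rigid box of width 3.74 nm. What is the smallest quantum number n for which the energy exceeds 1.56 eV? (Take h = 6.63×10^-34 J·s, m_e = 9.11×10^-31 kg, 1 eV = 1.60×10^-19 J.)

E_1 = h²/(8m_eL²) = 4.312×10^-21 J = 0.02695 eV.
Need n² > 1.56/0.02695 = 57.88, i.e. n > 7.608.
The smallest integer satisfying this is n = 8.

n = 8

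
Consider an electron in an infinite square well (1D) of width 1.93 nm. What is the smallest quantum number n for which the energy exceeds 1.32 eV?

n = 4

E_1 = h²/(8m_eL²) = 1.617×10^-20 J = 0.1009 eV.
Need n² > 1.32/0.1009 = 13.08, i.e. n > 3.617.
The smallest integer satisfying this is n = 4.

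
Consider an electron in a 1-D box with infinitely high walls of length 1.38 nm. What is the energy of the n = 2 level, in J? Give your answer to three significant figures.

E_2 = 1.27×10^-19 J

For an infinite well E_n = n²h²/(8m_eL²), so E_1 = h²/(8m_eL²) = (6.626×10^-34)²/(8·9.109×10^-31·(1.38×10^-9 m)²) = 3.164×10^-20 J.
Then E_2 = 2²·E_1 = 4·3.164×10^-20 J = 1.27×10^-19 J.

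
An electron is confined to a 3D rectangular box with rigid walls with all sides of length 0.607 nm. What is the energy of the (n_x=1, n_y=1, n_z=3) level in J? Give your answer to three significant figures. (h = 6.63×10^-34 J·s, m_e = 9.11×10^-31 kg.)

E = 1.80×10^-18 J

For a 3D rectangular well E = (h²/8m_e)·Σ n_i²/L_i² = (6.63×10^-34)²/(8·9.11×10^-31) · [1²/(0.607 nm)² + 1²/(0.607 nm)² + 3²/(0.607 nm)²].
Evaluating gives E = 1.80×10^-18 J.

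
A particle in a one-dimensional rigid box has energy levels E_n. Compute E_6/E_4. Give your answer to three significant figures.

2.25

E_n ∝ n², so E_6/E_4 = 6²/4² = 36/16 = 2.25.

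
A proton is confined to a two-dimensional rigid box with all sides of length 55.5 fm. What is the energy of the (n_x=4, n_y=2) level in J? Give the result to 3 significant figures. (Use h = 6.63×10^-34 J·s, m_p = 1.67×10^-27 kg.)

For a 2D rectangular well E = (h²/8m_p)·Σ n_i²/L_i² = (6.63×10^-34)²/(8·1.67×10^-27) · [4²/(55.5 fm)² + 2²/(55.5 fm)²].
Evaluating gives E = 2.14×10^-13 J.

E = 2.14×10^-13 J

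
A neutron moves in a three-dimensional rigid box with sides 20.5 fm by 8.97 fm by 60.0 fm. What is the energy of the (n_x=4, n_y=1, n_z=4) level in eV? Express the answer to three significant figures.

For a 3D rectangular well E = (h²/8m_n)·Σ n_i²/L_i² = (6.626×10^-34)²/(8·1.675×10^-27) · [4²/(20.5 fm)² + 1²/(8.97 fm)² + 4²/(60.0 fm)²].
Evaluating gives E = 1.800×10^-12 J = 1.12×10^7 eV.

E = 1.12×10^7 eV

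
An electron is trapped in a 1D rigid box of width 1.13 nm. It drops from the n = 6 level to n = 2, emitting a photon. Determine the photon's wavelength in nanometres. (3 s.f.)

λ = 132 nm

E_1 = h²/(8m_eL²) = 4.718×10^-20 J, so ΔE = (6² − 2²)E_1 = 1.510×10^-18 J.
λ = hc/ΔE = (6.626×10^-34·2.998×10^8)/1.510×10^-18 = 1.32×10^-7 m = 132 nm.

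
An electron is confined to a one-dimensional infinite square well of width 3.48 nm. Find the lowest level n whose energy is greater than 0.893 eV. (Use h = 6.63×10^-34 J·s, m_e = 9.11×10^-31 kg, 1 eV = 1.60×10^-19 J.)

n = 6

E_1 = h²/(8m_eL²) = 4.980×10^-21 J = 0.03112 eV.
Need n² > 0.893/0.03112 = 28.70, i.e. n > 5.357.
The smallest integer satisfying this is n = 6.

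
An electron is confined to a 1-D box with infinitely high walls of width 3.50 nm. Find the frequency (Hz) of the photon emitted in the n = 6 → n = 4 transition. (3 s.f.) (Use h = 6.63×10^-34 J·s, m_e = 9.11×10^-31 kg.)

E_1 = h²/(8m_eL²) = 4.924×10^-21 J and ΔE = (6² − 4²)E_1 = 9.848×10^-20 J.
f = ΔE/h = 9.848×10^-20/6.63×10^-34 = 1.49×10^14 Hz.

f = 1.49×10^14 Hz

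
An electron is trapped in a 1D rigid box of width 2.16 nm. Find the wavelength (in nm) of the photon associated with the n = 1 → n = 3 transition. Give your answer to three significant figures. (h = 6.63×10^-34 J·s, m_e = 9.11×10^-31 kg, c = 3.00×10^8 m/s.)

λ = 1.92×10^3 nm

E_1 = h²/(8m_eL²) = 1.293×10^-20 J, so ΔE = (3² − 1²)E_1 = 1.034×10^-19 J.
λ = hc/ΔE = (6.63×10^-34·3.00×10^8)/1.034×10^-19 = 1.92×10^-6 m = 1.92×10^3 nm.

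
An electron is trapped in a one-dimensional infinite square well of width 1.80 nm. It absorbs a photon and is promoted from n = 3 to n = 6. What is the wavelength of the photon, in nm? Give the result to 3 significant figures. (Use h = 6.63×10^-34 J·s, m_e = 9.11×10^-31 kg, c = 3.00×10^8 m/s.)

E_1 = h²/(8m_eL²) = 1.862×10^-20 J, so ΔE = (6² − 3²)E_1 = 5.027×10^-19 J.
λ = hc/ΔE = (6.63×10^-34·3.00×10^8)/5.027×10^-19 = 3.96×10^-7 m = 396 nm.

λ = 396 nm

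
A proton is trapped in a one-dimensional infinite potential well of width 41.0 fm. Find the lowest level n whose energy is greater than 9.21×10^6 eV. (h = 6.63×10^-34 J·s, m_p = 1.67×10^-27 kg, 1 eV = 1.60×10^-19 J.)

n = 9

E_1 = h²/(8m_pL²) = 1.957×10^-14 J = 1.223×10^5 eV.
Need n² > 9.21×10^6/1.223×10^5 = 75.31, i.e. n > 8.678.
The smallest integer satisfying this is n = 9.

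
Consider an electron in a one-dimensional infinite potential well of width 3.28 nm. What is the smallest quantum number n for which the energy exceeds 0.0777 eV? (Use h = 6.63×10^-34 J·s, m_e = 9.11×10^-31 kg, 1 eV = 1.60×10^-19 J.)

n = 2

E_1 = h²/(8m_eL²) = 5.606×10^-21 J = 0.03504 eV.
Need n² > 0.0777/0.03504 = 2.217, i.e. n > 1.489.
The smallest integer satisfying this is n = 2.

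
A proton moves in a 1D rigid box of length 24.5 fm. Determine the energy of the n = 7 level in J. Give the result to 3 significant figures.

E_7 = 2.68×10^-12 J

For an infinite well E_n = n²h²/(8m_pL²), so E_1 = h²/(8m_pL²) = (6.626×10^-34)²/(8·1.673×10^-27·(2.45×10^-14 m)²) = 5.465×10^-14 J.
Then E_7 = 7²·E_1 = 49·5.465×10^-14 J = 2.68×10^-12 J.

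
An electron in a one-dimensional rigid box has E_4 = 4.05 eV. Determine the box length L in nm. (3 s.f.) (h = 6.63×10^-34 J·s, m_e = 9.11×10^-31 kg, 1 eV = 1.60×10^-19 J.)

From E_n = n²h²/(8m_eL²), L = n·h/√(8m_eE_n).
E_4 = 4.05 eV = 6.480×10^-19 J, so L = 4·6.63×10^-34/√(8·9.11×10^-31·6.480×10^-19) = 1.22×10^-9 m = 1.22 nm.

L = 1.22 nm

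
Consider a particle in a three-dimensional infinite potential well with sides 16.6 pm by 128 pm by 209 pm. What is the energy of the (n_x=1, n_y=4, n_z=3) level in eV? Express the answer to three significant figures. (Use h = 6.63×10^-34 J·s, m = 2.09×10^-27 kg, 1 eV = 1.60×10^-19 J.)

E = 0.791 eV

For a 3D rectangular well E = (h²/8m)·Σ n_i²/L_i² = (6.63×10^-34)²/(8·2.09×10^-27) · [1²/(16.6 pm)² + 4²/(128 pm)² + 3²/(209 pm)²].
Evaluating gives E = 1.265×10^-19 J = 0.791 eV.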